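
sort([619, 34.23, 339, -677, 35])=[-677, 34.23, 35, 339, 619]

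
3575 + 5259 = 8834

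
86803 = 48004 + 38799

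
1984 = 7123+-5139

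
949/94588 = 73/7276 ≈ 0.0100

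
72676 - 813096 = -740420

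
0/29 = 0 = 0.00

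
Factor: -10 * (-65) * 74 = 2^2 * 5^2 * 13^1 * 37^1 = 48100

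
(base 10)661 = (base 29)mn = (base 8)1225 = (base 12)471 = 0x295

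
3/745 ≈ 0.00403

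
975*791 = 771225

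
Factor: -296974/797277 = -1*2^1*3^(-1)*13^(-1)*83^1*1789^1*20443^(-1)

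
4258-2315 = 1943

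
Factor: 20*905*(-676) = -1*2^4*5^2*13^2*181^1 = -12235600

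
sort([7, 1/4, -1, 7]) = [-1, 1/4, 7, 7]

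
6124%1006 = 88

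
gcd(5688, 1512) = 72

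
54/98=27/49 ≈ 0.551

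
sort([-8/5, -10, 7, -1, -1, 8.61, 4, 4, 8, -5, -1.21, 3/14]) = [-10, -5, -8/5, -1.21, -1, -1, 3/14, 4, 4, 7, 8, 8.61]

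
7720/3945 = 1+755/789 ≈ 1.96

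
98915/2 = 49457 + 1/2 = 49457.50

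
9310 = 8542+768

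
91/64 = 1+27/64 ≈ 1.42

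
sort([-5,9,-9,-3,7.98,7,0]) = [-9,-5,-3,0,7,7.98,9]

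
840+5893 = 6733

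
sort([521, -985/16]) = [-985/16, 521]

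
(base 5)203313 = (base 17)163a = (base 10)6708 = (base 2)1101000110100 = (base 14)2632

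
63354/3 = 21118 = 21118.00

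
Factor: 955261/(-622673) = -1*37^(-1)*16829^(-1)*955261^1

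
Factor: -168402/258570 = -1 * 3^(-1) * 5^(-1) * 13^(-1) * 127^1 = -127/195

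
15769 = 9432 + 6337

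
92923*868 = 80657164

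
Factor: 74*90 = 2^2*3^2*5^1*37^1 = 6660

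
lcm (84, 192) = 1344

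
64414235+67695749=132109984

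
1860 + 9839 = 11699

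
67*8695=582565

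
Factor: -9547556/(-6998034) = 2^1*3^(-1)*199^(-1)*5861^(-1)*2386889^1 = 4773778/3499017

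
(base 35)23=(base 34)25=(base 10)73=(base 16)49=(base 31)2b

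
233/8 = 29+1/8 ≈ 29.13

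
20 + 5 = 25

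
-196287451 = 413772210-610059661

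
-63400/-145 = 437 + 7/29 ≈ 437.24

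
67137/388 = 173 + 13/388 ≈ 173.03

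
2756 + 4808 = 7564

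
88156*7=617092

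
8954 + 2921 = 11875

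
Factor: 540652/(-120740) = -1*5^(-1)*7^1*6037^(-1)*19309^1 = -135163/30185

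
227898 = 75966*3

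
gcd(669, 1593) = 3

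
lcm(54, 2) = 54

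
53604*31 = 1661724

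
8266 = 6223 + 2043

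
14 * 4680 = 65520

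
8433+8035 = 16468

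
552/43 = 12+36/43 ≈ 12.84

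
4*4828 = 19312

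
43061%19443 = 4175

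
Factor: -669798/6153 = -1 * 2^1 * 3^1 * 7^(-1) * 127^1 = -762/7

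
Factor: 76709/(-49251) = -1*3^(-1)*79^1*971^1*16417^(-1)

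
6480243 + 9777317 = 16257560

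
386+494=880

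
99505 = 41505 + 58000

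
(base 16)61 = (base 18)57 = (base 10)97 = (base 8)141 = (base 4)1201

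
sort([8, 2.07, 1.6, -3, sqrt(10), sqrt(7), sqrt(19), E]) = [-3, 1.6, 2.07, sqrt(7), E, sqrt(10), sqrt(19), 8]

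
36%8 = 4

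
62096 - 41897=20199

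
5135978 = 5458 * 941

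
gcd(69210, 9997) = 769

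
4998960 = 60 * 83316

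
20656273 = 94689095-74032822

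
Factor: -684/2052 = -1*3^(-1) = -1/3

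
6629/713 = 9+212/713 ≈ 9.30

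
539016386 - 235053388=303962998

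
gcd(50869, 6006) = 91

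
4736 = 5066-330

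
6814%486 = 10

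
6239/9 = 693+2/9 ≈ 693.22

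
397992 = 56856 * 7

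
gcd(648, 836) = 4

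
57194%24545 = 8104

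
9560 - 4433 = 5127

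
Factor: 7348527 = 3^2*251^1*3253^1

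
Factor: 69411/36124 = 2^(-2)*3^1*11^(-1)*17^1*821^(-1)*1361^1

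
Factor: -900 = -1*2^2*3^2*5^2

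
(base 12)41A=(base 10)598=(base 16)256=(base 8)1126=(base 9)734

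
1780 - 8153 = -6373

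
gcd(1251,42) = 3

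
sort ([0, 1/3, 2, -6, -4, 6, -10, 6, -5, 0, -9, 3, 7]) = [-10, -9, -6, -5, -4, 0, 0, 1/3, 2, 3, 6, 6, 7]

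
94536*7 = 661752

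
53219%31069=22150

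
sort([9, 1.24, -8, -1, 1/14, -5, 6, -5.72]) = [-8, -5.72, -5, -1, 1/14, 1.24, 6, 9]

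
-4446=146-4592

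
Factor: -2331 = -1 * 3^2 * 7^1 * 37^1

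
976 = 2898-1922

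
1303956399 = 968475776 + 335480623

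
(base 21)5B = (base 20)5G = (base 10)116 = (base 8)164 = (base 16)74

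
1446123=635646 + 810477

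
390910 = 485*806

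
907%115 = 102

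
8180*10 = 81800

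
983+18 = 1001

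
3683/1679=2 + 325/1679≈2.19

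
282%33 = 18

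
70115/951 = 73 + 692/951 ≈ 73.73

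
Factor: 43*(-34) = -1*2^1*17^1*43^1 = -1462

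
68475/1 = 68475 = 68475.00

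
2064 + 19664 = 21728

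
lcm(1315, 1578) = 7890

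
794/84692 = 397/42346 ≈ 0.00938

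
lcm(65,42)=2730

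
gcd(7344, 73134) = 306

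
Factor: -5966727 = -1 * 3^1 * 13^1 * 152993^1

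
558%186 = 0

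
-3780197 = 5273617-9053814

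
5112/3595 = 1 + 1517/3595 ≈ 1.42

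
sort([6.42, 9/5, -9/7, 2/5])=[-9/7, 2/5, 9/5, 6.42]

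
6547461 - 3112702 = 3434759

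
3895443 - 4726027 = -830584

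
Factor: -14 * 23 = -1 * 2^1 * 7^1 * 23^1 = -322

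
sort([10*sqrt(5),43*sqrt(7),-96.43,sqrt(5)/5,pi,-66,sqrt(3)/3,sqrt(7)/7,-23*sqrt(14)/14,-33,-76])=[-96.43,-76,-66,-33,-23*sqrt(14)/14,sqrt(7)/7,sqrt(5)/5,sqrt(3)/3,pi,10*sqrt(5),43*sqrt(7)]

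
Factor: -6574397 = -1 * 61^1 * 107777^1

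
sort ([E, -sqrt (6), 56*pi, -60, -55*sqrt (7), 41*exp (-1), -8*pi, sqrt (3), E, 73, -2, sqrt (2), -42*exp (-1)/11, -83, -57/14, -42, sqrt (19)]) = [-55*sqrt (7), -83, -60, -42, -8*pi, -57/14, -sqrt (6), -2, -42*exp (-1)/11, sqrt (2), sqrt (3), E, E, sqrt (19), 41*exp (-1), 73, 56*pi]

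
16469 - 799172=-782703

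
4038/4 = 1009 + 1/2 = 1009.50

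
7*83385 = 583695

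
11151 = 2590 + 8561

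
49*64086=3140214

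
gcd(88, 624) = 8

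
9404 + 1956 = 11360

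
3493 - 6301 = -2808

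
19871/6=3311 + 5/6 ≈ 3311.83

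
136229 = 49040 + 87189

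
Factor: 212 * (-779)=-1 * 2^2 * 19^1 * 41^1 * 53^1=-165148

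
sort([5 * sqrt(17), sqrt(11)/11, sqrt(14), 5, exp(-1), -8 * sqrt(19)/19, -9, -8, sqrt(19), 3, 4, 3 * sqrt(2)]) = [-9, -8, -8 * sqrt(19)/19, sqrt(11)/11, exp(-1), 3, sqrt(14), 4, 3 * sqrt(2), sqrt(19), 5, 5 * sqrt(17)]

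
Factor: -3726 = -1 * 2^1 * 3^4 * 23^1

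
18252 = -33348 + 51600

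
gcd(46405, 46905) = 5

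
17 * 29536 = 502112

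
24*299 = 7176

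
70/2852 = 35/1426 ≈ 0.0245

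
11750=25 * 470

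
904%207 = 76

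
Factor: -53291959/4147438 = -1*2^(-1)*7^2*1087591^1*2073719^(-1)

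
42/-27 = -1-5/9 ≈ -1.56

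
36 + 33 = 69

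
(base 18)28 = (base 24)1k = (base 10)44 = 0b101100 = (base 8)54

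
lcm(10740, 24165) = 96660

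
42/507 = 14/169 ≈ 0.0828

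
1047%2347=1047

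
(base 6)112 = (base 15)2e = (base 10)44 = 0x2c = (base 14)32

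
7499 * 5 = 37495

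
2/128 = 1/64 ≈ 0.0156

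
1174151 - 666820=507331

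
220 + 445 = 665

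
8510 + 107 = 8617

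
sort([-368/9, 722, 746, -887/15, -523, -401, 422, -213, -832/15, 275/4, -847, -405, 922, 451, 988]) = [-847, -523, -405, -401, -213, -887/15, -832/15, -368/9, 275/4, 422, 451, 722, 746, 922, 988]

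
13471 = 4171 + 9300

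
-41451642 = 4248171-45699813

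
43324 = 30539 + 12785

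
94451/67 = 1409 + 48/67 ≈ 1409.72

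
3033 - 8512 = -5479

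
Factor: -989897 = -1*23^1*193^1*223^1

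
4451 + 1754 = 6205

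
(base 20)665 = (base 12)1565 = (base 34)269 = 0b100111011101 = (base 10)2525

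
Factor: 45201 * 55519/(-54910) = -1 * 2^(-1) * 3^1 * 5^(-1) * 13^1 * 17^(-2) * 59^1 * 61^1 * 941^1 = -132079701/2890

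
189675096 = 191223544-1548448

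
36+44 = 80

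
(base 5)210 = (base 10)55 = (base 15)3a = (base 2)110111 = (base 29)1q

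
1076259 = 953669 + 122590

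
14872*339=5041608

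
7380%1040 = 100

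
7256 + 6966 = 14222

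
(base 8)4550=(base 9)3265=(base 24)448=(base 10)2408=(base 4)211220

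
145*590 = 85550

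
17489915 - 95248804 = -77758889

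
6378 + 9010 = 15388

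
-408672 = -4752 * 86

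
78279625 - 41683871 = 36595754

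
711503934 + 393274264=1104778198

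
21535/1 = 21535 = 21535.00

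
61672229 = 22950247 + 38721982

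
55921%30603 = 25318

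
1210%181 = 124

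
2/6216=1/3108 ≈ 0.000322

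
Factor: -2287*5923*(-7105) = 5^1*7^2*29^1*2287^1*5923^1 = 96243626605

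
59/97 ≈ 0.608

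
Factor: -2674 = -1*2^1*7^1*191^1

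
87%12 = 3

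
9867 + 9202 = 19069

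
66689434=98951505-32262071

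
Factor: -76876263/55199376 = -1*2^(-4)*3^1*71^(-1)*5399^(-1)*2847269^1 = -8541807/6133264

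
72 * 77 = 5544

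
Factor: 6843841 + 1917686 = 3^4*19^1*5693^1 = 8761527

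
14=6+8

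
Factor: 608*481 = 2^5*13^1*19^1*37^1 = 292448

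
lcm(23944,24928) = 1819744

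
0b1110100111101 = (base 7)30552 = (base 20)ie5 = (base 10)7485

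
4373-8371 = -3998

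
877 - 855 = 22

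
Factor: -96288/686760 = -1*2^2*5^(-1)*17^1*97^(-1) = -68/485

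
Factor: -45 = -1 * 3^2 * 5^1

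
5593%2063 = 1467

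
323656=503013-179357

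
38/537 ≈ 0.0708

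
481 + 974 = 1455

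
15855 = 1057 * 15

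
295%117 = 61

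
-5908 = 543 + -6451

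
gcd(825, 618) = 3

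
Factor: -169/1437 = -1*3^(-1)*13^2*479^(-1)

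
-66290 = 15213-81503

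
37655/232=162 + 71/232 ≈ 162.31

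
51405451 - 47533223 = 3872228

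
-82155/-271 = 303 + 42/271 ≈ 303.15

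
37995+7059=45054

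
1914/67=28 + 38/67 ≈ 28.57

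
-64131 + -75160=-139291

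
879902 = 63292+816610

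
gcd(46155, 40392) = 51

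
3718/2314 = 1 + 54/89 ≈ 1.61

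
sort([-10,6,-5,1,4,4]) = [-10,-5,1,4,4,6]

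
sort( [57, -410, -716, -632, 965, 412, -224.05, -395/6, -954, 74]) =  [-954, -716, -632, -410, -224.05, -395/6, 57, 74, 412, 965]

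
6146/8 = 3073/4 = 768.25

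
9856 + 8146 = 18002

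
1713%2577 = 1713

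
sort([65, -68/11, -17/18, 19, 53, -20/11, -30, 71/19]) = [-30, -68/11, -20/11, -17/18, 71/19, 19, 53, 65]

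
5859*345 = 2021355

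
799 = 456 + 343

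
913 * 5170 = 4720210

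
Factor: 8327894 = 2^1*479^1*8693^1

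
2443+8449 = 10892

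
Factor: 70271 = 70271^1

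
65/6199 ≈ 0.0105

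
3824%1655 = 514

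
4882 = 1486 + 3396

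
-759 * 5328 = -4043952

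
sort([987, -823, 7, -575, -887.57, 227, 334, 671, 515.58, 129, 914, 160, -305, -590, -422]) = [-887.57, -823, -590, -575, -422, -305, 7, 129, 160, 227, 334, 515.58, 671, 914, 987]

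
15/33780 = 1/2252 ≈ 0.000444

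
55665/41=1357 + 28/41 ≈ 1357.68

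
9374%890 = 474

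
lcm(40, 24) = 120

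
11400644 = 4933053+6467591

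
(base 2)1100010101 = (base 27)126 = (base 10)789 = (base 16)315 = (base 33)nu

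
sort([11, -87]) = [-87, 11]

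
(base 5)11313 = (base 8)1501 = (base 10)833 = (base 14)437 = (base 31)qr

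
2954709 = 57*51837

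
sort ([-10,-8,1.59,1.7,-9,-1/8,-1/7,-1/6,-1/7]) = [-10,-9,-8,-1/6,-1/7,-1/7,-1/8,1.59,1.7]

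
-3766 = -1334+-2432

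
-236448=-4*59112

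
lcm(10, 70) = 70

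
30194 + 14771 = 44965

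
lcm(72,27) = 216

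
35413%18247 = 17166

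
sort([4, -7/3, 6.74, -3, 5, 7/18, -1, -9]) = [-9, -3, -7/3, -1, 7/18, 4, 5, 6.74]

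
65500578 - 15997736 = 49502842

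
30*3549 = 106470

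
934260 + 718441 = 1652701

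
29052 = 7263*4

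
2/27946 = 1/13973 ≈ 0.0000716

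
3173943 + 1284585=4458528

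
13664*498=6804672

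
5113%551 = 154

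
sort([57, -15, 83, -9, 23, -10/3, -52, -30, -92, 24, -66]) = [-92, -66, -52, -30, -15, -9, -10/3, 23, 24, 57, 83]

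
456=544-88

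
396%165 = 66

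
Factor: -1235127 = -1 * 3^1 * 411709^1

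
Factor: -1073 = -1 * 29^1 * 37^1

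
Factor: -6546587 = -1*6546587^1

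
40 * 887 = 35480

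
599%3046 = 599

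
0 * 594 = 0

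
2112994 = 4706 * 449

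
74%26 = 22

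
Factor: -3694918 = -1*2^1*179^1*10321^1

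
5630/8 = 703+3/4 = 703.75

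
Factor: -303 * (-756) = 2^2 * 3^4 * 7^1 * 101^1 = 229068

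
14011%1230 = 481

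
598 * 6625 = 3961750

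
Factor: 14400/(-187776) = -1 * 2^(-1) * 5^2 * 163^(-1) = -25/326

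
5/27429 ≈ 0.000182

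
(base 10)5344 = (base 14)1d3a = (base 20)d74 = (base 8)12340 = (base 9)7287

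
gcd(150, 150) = 150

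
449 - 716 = -267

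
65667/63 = 3127/3≈1042.33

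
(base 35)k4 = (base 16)2c0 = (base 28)p4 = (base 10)704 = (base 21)1cb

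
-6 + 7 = 1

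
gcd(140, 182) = 14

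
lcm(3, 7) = 21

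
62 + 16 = 78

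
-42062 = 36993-79055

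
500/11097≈0.0451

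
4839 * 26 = 125814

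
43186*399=17231214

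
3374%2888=486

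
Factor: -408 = -1*2^3*3^1*17^1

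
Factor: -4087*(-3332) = 2^2*7^2*17^1*61^1*67^1 = 13617884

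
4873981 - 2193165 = 2680816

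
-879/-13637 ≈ 0.0645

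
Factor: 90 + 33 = 3^1 * 41^1 = 123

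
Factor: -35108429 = -1*419^1*83791^1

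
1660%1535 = 125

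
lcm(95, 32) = 3040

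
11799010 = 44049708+-32250698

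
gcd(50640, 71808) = 48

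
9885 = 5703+4182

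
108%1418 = 108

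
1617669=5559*291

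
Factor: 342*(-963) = -1*2^1*3^4*19^1*107^1 = -329346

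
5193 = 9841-4648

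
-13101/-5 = 2620 + 1/5 = 2620.20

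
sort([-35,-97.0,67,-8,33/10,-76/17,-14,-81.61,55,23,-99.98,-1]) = [-99.98,-97.0,-81.61,-35,-14,-8,-76/17,-1,33/10,23,55,67]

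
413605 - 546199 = -132594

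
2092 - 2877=-785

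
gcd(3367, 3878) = 7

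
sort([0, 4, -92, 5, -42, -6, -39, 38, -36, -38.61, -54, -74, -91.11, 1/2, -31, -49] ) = [-92, -91.11, -74, -54, -49, -42, -39, -38.61, -36, -31, -6, 0, 1/2, 4, 5, 38] 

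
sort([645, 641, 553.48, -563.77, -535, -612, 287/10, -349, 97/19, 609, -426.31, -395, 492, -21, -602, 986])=[-612, -602, -563.77, -535, -426.31, -395, -349, -21, 97/19, 287/10, 492, 553.48, 609, 641, 645, 986]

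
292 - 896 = -604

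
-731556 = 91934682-92666238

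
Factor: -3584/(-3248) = 2^5*29^(-1) = 32/29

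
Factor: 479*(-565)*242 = -1*2^1*5^1*11^2*113^1*479^1 = -65493670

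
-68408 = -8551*8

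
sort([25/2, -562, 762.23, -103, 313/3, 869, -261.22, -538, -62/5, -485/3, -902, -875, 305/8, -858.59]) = [-902, -875, -858.59, -562, -538, -261.22, -485/3, -103, -62/5, 25/2, 305/8, 313/3, 762.23, 869]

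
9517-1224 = 8293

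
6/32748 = 1/5458 ≈ 0.000183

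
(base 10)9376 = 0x24a0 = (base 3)110212021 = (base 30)acg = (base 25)f01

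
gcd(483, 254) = 1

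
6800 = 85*80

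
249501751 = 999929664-750427913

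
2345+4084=6429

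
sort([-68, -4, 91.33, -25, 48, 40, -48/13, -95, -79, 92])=[-95, -79, -68, -25, -4, -48/13, 40, 48, 91.33, 92]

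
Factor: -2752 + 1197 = -1 * 5^1 * 311^1 = -1555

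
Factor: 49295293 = 877^1*56209^1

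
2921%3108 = 2921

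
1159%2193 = 1159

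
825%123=87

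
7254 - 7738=-484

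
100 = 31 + 69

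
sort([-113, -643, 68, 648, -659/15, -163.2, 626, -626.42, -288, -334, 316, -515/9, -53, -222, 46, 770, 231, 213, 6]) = [-643, -626.42, -334, -288, -222, -163.2, -113, -515/9, -53, -659/15, 6, 46, 68, 213, 231, 316, 626, 648, 770]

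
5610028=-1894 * (-2962)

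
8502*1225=10414950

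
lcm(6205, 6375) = 465375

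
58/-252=-29/126 ≈ -0.230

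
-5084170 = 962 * (-5285)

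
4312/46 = 93+17/23≈93.74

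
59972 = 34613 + 25359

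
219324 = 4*54831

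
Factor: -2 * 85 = -1 * 2^1 * 5^1 * 17^1 = -170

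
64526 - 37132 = 27394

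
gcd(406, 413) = 7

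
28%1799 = 28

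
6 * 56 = 336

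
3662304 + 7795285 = 11457589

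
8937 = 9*993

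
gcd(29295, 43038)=27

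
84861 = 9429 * 9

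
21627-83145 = -61518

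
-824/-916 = 206/229 ≈ 0.900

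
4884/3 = 1628 = 1628.00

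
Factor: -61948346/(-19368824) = 2^(-2)*233^(-1)*10391^(-1)*30974173^1 = 30974173/9684412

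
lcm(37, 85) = 3145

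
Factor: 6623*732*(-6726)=-1*2^3*3^2*19^1*37^1*59^1*61^1*179^1=-32607890136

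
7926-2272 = 5654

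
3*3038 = 9114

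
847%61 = 54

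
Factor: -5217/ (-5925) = 5^ (-2)*37^1*47^1*79^ (-1) = 1739/1975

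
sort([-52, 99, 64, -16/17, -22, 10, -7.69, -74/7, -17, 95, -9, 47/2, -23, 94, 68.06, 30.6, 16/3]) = [-52, -23, -22, -17, -74/7, -9, -7.69, -16/17, 16/3, 10, 47/2, 30.6, 64, 68.06, 94, 95, 99]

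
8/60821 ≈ 0.000132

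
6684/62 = 3342/31≈107.81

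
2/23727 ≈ 0.0000843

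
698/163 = 4 + 46/163 ≈ 4.28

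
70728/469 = 150 + 54/67 ≈ 150.81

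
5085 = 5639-554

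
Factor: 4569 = 3^1 * 1523^1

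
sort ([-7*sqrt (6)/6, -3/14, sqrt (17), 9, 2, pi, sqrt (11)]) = [-7*sqrt (6)/6, -3/14, 2, pi, sqrt (11), sqrt (17), 9]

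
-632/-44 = 14 + 4/11 ≈ 14.36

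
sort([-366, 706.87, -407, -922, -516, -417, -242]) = [-922, -516, -417, -407, -366, -242, 706.87]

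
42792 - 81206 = -38414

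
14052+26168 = 40220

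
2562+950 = 3512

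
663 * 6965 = 4617795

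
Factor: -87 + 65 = -1 * 2^1 * 11^1 = -22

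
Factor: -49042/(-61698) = 3^(-1)*13^(-1)*31^1 = 31/39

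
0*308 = 0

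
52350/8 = 6543 + 3/4 = 6543.75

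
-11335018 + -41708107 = -53043125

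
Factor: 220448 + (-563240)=-1 * 2^3 * 3^4 * 23^2=-342792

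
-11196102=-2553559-8642543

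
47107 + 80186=127293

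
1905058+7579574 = 9484632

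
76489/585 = 130 + 439/585 ≈ 130.75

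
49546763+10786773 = 60333536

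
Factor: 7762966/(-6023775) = -1*2^1*3^(-1)*5^(-2)*73^1*53171^1*80317^(-1)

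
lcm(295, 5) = 295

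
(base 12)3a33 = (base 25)agd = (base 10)6663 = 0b1101000000111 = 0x1a07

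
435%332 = 103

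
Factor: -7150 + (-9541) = -1 * 16691^1 = -16691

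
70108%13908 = 568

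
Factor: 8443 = 8443^1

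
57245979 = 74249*771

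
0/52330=0=0.00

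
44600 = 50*892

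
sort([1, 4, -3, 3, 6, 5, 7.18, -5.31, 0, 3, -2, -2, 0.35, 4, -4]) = [-5.31, -4, -3, -2, -2, 0, 0.35, 1, 3, 3, 4, 4, 5, 6, 7.18]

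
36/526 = 18/263 ≈ 0.0684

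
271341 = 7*38763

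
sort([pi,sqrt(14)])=[pi,sqrt(14)]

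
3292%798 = 100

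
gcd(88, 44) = 44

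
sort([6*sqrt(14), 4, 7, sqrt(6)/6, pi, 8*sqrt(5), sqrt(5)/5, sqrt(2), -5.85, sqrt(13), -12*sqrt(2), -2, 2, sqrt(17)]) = [-12*sqrt(2), -5.85, -2, sqrt(6)/6, sqrt(5)/5, sqrt(2), 2, pi, sqrt(13), 4, sqrt(17), 7, 8*sqrt(5), 6*sqrt(14)]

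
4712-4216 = 496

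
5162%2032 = 1098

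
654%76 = 46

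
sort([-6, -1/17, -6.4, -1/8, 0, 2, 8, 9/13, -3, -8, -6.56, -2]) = [-8, -6.56, -6.4, -6, -3, -2, -1/8, -1/17, 0, 9/13, 2, 8]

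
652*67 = 43684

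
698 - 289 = 409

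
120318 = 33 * 3646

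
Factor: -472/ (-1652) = 2^1*7^ (-1) = 2/7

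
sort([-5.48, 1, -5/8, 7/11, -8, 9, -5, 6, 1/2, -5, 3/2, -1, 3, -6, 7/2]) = [-8, -6, -5.48, -5, -5, -1, -5/8, 1/2, 7/11, 1, 3/2, 3, 7/2, 6, 9]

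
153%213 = 153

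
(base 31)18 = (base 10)39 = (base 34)15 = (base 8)47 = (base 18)23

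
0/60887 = 0 = 0.00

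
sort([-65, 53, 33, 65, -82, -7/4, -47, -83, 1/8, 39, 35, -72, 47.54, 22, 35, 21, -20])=[-83, -82, -72, -65, -47, -20, -7/4, 1/8, 21, 22, 33, 35, 35, 39, 47.54, 53, 65]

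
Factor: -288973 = -1*288973^1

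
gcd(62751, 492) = 3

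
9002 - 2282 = 6720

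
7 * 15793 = 110551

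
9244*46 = 425224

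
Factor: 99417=3^1 * 31^1 * 1069^1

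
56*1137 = 63672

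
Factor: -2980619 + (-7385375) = -1*2^1*37^1*127^1*1103^1 = -10365994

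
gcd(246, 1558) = 82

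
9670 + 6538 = 16208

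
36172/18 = 18086/9 ≈ 2009.56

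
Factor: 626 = 2^1*313^1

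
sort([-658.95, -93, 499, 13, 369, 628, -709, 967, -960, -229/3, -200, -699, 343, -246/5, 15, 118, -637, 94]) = [-960, -709, -699, -658.95, -637, -200, -93, -229/3, -246/5, 13, 15, 94, 118, 343, 369, 499, 628, 967]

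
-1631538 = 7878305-9509843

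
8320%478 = 194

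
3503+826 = 4329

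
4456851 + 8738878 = 13195729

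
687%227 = 6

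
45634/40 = 22817/20 = 1140.85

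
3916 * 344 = 1347104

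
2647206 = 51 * 51906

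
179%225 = 179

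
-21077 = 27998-49075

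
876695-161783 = 714912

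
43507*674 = 29323718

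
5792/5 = 1158 + 2/5 = 1158.40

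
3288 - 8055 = -4767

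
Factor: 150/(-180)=-1 * 2^(-1) * 3^(-1) * 5^1=-5/6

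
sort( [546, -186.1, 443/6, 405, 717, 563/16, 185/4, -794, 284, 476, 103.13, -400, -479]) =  [-794, -479, -400, -186.1, 563/16, 185/4, 443/6, 103.13, 284, 405, 476, 546, 717]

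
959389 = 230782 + 728607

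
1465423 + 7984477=9449900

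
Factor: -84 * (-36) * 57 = 2^4 * 3^4 * 7^1 * 19^1 = 172368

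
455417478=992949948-537532470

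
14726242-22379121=-7652879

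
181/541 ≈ 0.335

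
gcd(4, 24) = 4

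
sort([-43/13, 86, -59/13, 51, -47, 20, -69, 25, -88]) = [-88, -69, -47, -59/13, -43/13, 20, 25, 51, 86]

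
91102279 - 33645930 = 57456349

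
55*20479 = 1126345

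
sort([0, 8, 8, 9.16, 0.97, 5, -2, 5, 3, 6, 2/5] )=[-2, 0, 2/5, 0.97, 3, 5, 5, 6, 8, 8, 9.16] 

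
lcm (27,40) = 1080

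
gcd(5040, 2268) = 252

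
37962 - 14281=23681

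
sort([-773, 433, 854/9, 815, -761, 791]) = [-773, -761, 854/9, 433, 791, 815]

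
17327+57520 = 74847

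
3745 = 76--3669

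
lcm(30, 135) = 270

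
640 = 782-142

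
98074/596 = 49037/298 ≈ 164.55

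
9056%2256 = 32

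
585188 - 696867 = -111679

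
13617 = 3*4539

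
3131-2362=769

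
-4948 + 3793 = -1155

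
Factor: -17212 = -1*2^2*13^1*331^1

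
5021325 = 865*5805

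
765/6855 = 51/457 ≈ 0.112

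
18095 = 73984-55889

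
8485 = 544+7941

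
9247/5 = 1849 + 2/5 = 1849.40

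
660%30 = 0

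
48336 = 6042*8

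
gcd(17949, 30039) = 93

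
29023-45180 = -16157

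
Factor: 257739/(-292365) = -1*3^(-1)*5^(-1)*53^1*73^(-1)*89^(-1)*1621^1 = -85913/97455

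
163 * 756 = 123228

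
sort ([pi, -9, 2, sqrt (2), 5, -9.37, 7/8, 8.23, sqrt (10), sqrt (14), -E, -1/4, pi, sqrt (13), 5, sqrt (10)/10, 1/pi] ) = [-9.37, -9, -E, -1/4, sqrt (10)/10, 1/pi, 7/8, sqrt (2), 2, pi, pi, sqrt (10), sqrt (13), sqrt (14), 5, 5, 8.23] 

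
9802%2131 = 1278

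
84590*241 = 20386190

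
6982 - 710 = 6272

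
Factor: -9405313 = -1*9405313^1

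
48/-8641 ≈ -0.00555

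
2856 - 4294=-1438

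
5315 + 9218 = 14533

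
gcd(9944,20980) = 4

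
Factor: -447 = -1*3^1*149^1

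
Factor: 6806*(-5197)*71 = -1*2^1*41^1*71^1*83^1*5197^1 = -2511325522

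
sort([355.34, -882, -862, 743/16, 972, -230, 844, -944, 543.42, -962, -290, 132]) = [-962, -944, -882, -862, -290, -230, 743/16, 132, 355.34, 543.42, 844, 972]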